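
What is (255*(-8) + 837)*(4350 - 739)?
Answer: -4344033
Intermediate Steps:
(255*(-8) + 837)*(4350 - 739) = (-2040 + 837)*3611 = -1203*3611 = -4344033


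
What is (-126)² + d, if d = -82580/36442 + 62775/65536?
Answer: 18956468837291/1194131456 ≈ 15875.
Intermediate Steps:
d = -1562158165/1194131456 (d = -82580*1/36442 + 62775*(1/65536) = -41290/18221 + 62775/65536 = -1562158165/1194131456 ≈ -1.3082)
(-126)² + d = (-126)² - 1562158165/1194131456 = 15876 - 1562158165/1194131456 = 18956468837291/1194131456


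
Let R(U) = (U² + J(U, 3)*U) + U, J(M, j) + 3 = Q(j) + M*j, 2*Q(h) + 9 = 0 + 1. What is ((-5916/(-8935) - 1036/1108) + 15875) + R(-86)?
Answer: 113787219692/2474995 ≈ 45975.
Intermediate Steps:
Q(h) = -4 (Q(h) = -9/2 + (0 + 1)/2 = -9/2 + (½)*1 = -9/2 + ½ = -4)
J(M, j) = -7 + M*j (J(M, j) = -3 + (-4 + M*j) = -7 + M*j)
R(U) = U + U² + U*(-7 + 3*U) (R(U) = (U² + (-7 + U*3)*U) + U = (U² + (-7 + 3*U)*U) + U = (U² + U*(-7 + 3*U)) + U = U + U² + U*(-7 + 3*U))
((-5916/(-8935) - 1036/1108) + 15875) + R(-86) = ((-5916/(-8935) - 1036/1108) + 15875) + 2*(-86)*(-3 + 2*(-86)) = ((-5916*(-1/8935) - 1036*1/1108) + 15875) + 2*(-86)*(-3 - 172) = ((5916/8935 - 259/277) + 15875) + 2*(-86)*(-175) = (-675433/2474995 + 15875) + 30100 = 39289870192/2474995 + 30100 = 113787219692/2474995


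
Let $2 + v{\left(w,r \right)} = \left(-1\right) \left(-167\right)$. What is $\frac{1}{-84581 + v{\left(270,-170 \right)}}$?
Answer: $- \frac{1}{84416} \approx -1.1846 \cdot 10^{-5}$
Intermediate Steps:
$v{\left(w,r \right)} = 165$ ($v{\left(w,r \right)} = -2 - -167 = -2 + 167 = 165$)
$\frac{1}{-84581 + v{\left(270,-170 \right)}} = \frac{1}{-84581 + 165} = \frac{1}{-84416} = - \frac{1}{84416}$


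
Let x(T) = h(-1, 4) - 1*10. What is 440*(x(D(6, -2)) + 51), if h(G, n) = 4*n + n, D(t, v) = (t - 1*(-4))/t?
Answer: 26840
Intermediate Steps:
D(t, v) = (4 + t)/t (D(t, v) = (t + 4)/t = (4 + t)/t)
h(G, n) = 5*n
x(T) = 10 (x(T) = 5*4 - 1*10 = 20 - 10 = 10)
440*(x(D(6, -2)) + 51) = 440*(10 + 51) = 440*61 = 26840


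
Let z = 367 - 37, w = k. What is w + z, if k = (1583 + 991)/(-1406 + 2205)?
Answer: 266244/799 ≈ 333.22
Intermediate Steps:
k = 2574/799 ≈ 3.2215
w = 2574/799 ≈ 3.2215
z = 330
w + z = 2574/799 + 330 = 266244/799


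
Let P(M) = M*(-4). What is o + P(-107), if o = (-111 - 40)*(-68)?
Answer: 10696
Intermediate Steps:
P(M) = -4*M
o = 10268 (o = -151*(-68) = 10268)
o + P(-107) = 10268 - 4*(-107) = 10268 + 428 = 10696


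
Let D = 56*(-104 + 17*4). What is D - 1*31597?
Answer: -33613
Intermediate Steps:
D = -2016 (D = 56*(-104 + 68) = 56*(-36) = -2016)
D - 1*31597 = -2016 - 1*31597 = -2016 - 31597 = -33613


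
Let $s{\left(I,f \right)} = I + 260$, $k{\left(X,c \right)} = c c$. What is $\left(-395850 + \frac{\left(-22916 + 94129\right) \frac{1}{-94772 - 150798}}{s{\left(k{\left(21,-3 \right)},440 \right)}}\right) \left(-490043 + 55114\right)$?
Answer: $\frac{11373041058255033377}{66058330} \approx 1.7217 \cdot 10^{11}$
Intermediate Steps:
$k{\left(X,c \right)} = c^{2}$
$s{\left(I,f \right)} = 260 + I$
$\left(-395850 + \frac{\left(-22916 + 94129\right) \frac{1}{-94772 - 150798}}{s{\left(k{\left(21,-3 \right)},440 \right)}}\right) \left(-490043 + 55114\right) = \left(-395850 + \frac{\left(-22916 + 94129\right) \frac{1}{-94772 - 150798}}{260 + \left(-3\right)^{2}}\right) \left(-490043 + 55114\right) = \left(-395850 + \frac{71213 \frac{1}{-245570}}{260 + 9}\right) \left(-434929\right) = \left(-395850 + \frac{71213 \left(- \frac{1}{245570}\right)}{269}\right) \left(-434929\right) = \left(-395850 - \frac{71213}{66058330}\right) \left(-434929\right) = \left(- \frac{26149190001713}{66058330}\right) \left(-434929\right) = \frac{11373041058255033377}{66058330}$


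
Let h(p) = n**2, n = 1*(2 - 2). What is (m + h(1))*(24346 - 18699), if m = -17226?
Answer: -97275222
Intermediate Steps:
n = 0 (n = 1*0 = 0)
h(p) = 0 (h(p) = 0**2 = 0)
(m + h(1))*(24346 - 18699) = (-17226 + 0)*(24346 - 18699) = -17226*5647 = -97275222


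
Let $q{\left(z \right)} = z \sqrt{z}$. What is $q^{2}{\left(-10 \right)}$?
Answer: $-1000$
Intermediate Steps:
$q{\left(z \right)} = z^{\frac{3}{2}}$
$q^{2}{\left(-10 \right)} = \left(\left(-10\right)^{\frac{3}{2}}\right)^{2} = \left(- 10 i \sqrt{10}\right)^{2} = -1000$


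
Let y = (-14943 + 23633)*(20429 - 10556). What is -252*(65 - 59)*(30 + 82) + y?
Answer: 85627026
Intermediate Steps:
y = 85796370 (y = 8690*9873 = 85796370)
-252*(65 - 59)*(30 + 82) + y = -252*(65 - 59)*(30 + 82) + 85796370 = -1512*112 + 85796370 = -252*672 + 85796370 = -169344 + 85796370 = 85627026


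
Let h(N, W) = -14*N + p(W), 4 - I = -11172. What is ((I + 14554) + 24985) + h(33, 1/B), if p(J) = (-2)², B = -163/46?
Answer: 50257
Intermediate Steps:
I = 11176 (I = 4 - 1*(-11172) = 4 + 11172 = 11176)
B = -163/46 (B = -163*1/46 = -163/46 ≈ -3.5435)
p(J) = 4
h(N, W) = 4 - 14*N (h(N, W) = -14*N + 4 = 4 - 14*N)
((I + 14554) + 24985) + h(33, 1/B) = ((11176 + 14554) + 24985) + (4 - 14*33) = (25730 + 24985) + (4 - 462) = 50715 - 458 = 50257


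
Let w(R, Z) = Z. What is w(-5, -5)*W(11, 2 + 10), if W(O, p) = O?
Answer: -55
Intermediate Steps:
w(-5, -5)*W(11, 2 + 10) = -5*11 = -55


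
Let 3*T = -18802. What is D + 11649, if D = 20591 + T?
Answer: 77918/3 ≈ 25973.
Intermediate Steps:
T = -18802/3 (T = (⅓)*(-18802) = -18802/3 ≈ -6267.3)
D = 42971/3 (D = 20591 - 18802/3 = 42971/3 ≈ 14324.)
D + 11649 = 42971/3 + 11649 = 77918/3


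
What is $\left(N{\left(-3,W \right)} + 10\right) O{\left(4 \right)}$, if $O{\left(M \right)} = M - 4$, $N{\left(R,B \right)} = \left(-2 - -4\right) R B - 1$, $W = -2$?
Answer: $0$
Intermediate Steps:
$N{\left(R,B \right)} = -1 + 2 B R$ ($N{\left(R,B \right)} = \left(-2 + 4\right) R B - 1 = 2 R B - 1 = 2 B R - 1 = -1 + 2 B R$)
$O{\left(M \right)} = -4 + M$ ($O{\left(M \right)} = M - 4 = -4 + M$)
$\left(N{\left(-3,W \right)} + 10\right) O{\left(4 \right)} = \left(\left(-1 + 2 \left(-2\right) \left(-3\right)\right) + 10\right) \left(-4 + 4\right) = \left(\left(-1 + 12\right) + 10\right) 0 = \left(11 + 10\right) 0 = 21 \cdot 0 = 0$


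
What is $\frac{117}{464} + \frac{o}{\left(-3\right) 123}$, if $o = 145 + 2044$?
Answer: $- \frac{972523}{171216} \approx -5.6801$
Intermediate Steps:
$o = 2189$
$\frac{117}{464} + \frac{o}{\left(-3\right) 123} = \frac{117}{464} + \frac{2189}{\left(-3\right) 123} = 117 \cdot \frac{1}{464} + \frac{2189}{-369} = \frac{117}{464} + 2189 \left(- \frac{1}{369}\right) = \frac{117}{464} - \frac{2189}{369} = - \frac{972523}{171216}$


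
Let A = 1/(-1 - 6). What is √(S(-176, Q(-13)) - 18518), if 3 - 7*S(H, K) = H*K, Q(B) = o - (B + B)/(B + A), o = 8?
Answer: I*√476069433/161 ≈ 135.52*I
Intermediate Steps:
A = -⅐ (A = 1/(-7) = -⅐ ≈ -0.14286)
Q(B) = 8 - 2*B/(-⅐ + B) (Q(B) = 8 - (B + B)/(B - ⅐) = 8 - 2*B/(-⅐ + B))
S(H, K) = 3/7 - H*K/7
√(S(-176, Q(-13)) - 18518) = √((3/7 - ⅐*(-176)*2*(-4 + 21*(-13))/(-1 + 7*(-13))) - 18518) = √((3/7 - ⅐*(-176)*2*(-4 - 273)/(-1 - 91)) - 18518) = √((3/7 - ⅐*(-176)*2*(-277)/(-92)) - 18518) = √((3/7 - ⅐*(-176)*2*(-1/92)*(-277)) - 18518) = √((3/7 - ⅐*(-176)*277/46) - 18518) = √((3/7 + 24376/161) - 18518) = √(24445/161 - 18518) = √(-2956953/161) = I*√476069433/161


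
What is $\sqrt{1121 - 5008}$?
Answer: $13 i \sqrt{23} \approx 62.346 i$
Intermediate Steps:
$\sqrt{1121 - 5008} = \sqrt{-3887} = 13 i \sqrt{23}$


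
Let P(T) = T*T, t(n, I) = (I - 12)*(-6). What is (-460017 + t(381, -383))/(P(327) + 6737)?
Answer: -457647/113666 ≈ -4.0262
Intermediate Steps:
t(n, I) = 72 - 6*I (t(n, I) = (-12 + I)*(-6) = 72 - 6*I)
P(T) = T²
(-460017 + t(381, -383))/(P(327) + 6737) = (-460017 + (72 - 6*(-383)))/(327² + 6737) = (-460017 + (72 + 2298))/(106929 + 6737) = (-460017 + 2370)/113666 = -457647*1/113666 = -457647/113666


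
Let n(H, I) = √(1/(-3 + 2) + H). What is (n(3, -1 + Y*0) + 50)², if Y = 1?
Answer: (50 + √2)² ≈ 2643.4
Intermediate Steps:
n(H, I) = √(-1 + H) (n(H, I) = √(1/(-1) + H) = √(-1 + H))
(n(3, -1 + Y*0) + 50)² = (√(-1 + 3) + 50)² = (√2 + 50)² = (50 + √2)²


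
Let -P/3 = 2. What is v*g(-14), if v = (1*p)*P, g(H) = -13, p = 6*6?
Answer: 2808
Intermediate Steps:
p = 36
P = -6 (P = -3*2 = -6)
v = -216 (v = (1*36)*(-6) = 36*(-6) = -216)
v*g(-14) = -216*(-13) = 2808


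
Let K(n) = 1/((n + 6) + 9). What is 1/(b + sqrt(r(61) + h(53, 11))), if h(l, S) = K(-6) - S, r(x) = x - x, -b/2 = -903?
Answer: 1161/2096773 - 3*I*sqrt(2)/4193546 ≈ 0.00055371 - 1.0117e-6*I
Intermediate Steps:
b = 1806 (b = -2*(-903) = 1806)
r(x) = 0
K(n) = 1/(15 + n) (K(n) = 1/((6 + n) + 9) = 1/(15 + n))
h(l, S) = 1/9 - S (h(l, S) = 1/(15 - 6) - S = 1/9 - S)
1/(b + sqrt(r(61) + h(53, 11))) = 1/(1806 + sqrt(0 + (1/9 - 1*11))) = 1/(1806 + sqrt(0 + (1/9 - 11))) = 1/(1806 + sqrt(0 - 98/9)) = 1/(1806 + sqrt(-98/9)) = 1/(1806 + 7*I*sqrt(2)/3)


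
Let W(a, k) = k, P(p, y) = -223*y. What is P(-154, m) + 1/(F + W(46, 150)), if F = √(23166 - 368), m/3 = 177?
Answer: -17643612/149 + √22798/298 ≈ -1.1841e+5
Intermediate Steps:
m = 531 (m = 3*177 = 531)
F = √22798 ≈ 150.99
P(-154, m) + 1/(F + W(46, 150)) = -223*531 + 1/(√22798 + 150) = -118413 + 1/(150 + √22798)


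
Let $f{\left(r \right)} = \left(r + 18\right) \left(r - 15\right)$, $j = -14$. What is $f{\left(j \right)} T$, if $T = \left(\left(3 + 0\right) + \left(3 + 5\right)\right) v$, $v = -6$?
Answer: $7656$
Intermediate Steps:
$f{\left(r \right)} = \left(-15 + r\right) \left(18 + r\right)$ ($f{\left(r \right)} = \left(18 + r\right) \left(-15 + r\right) = \left(-15 + r\right) \left(18 + r\right)$)
$T = -66$ ($T = \left(\left(3 + 0\right) + \left(3 + 5\right)\right) \left(-6\right) = \left(3 + 8\right) \left(-6\right) = 11 \left(-6\right) = -66$)
$f{\left(j \right)} T = \left(-270 + \left(-14\right)^{2} + 3 \left(-14\right)\right) \left(-66\right) = \left(-270 + 196 - 42\right) \left(-66\right) = \left(-116\right) \left(-66\right) = 7656$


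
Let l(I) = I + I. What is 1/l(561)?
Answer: 1/1122 ≈ 0.00089127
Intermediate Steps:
l(I) = 2*I
1/l(561) = 1/(2*561) = 1/1122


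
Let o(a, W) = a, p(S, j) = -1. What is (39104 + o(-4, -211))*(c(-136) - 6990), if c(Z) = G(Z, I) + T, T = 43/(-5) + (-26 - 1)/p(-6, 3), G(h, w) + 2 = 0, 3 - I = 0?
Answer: -272667760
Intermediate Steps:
I = 3 (I = 3 - 1*0 = 3 + 0 = 3)
G(h, w) = -2 (G(h, w) = -2 + 0 = -2)
T = 92/5 (T = 43/(-5) + (-26 - 1)/(-1) = 43*(-⅕) - 27*(-1) = -43/5 + 27 = 92/5 ≈ 18.400)
c(Z) = 82/5 (c(Z) = -2 + 92/5 = 82/5)
(39104 + o(-4, -211))*(c(-136) - 6990) = (39104 - 4)*(82/5 - 6990) = 39100*(-34868/5) = -272667760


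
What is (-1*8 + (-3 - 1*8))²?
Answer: 361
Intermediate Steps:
(-1*8 + (-3 - 1*8))² = (-8 + (-3 - 8))² = (-8 - 11)² = (-19)² = 361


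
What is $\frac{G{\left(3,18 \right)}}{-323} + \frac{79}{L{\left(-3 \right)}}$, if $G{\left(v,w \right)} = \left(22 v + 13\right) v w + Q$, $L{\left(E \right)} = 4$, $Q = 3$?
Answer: $\frac{8441}{1292} \approx 6.5333$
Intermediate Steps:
$G{\left(v,w \right)} = 3 + v w \left(13 + 22 v\right)$ ($G{\left(v,w \right)} = \left(22 v + 13\right) v w + 3 = \left(13 + 22 v\right) v w + 3 = v \left(13 + 22 v\right) w + 3 = v w \left(13 + 22 v\right) + 3 = 3 + v w \left(13 + 22 v\right)$)
$\frac{G{\left(3,18 \right)}}{-323} + \frac{79}{L{\left(-3 \right)}} = \frac{3 + 13 \cdot 3 \cdot 18 + 22 \cdot 18 \cdot 3^{2}}{-323} + \frac{79}{4} = \left(3 + 702 + 22 \cdot 18 \cdot 9\right) \left(- \frac{1}{323}\right) + 79 \cdot \frac{1}{4} = \left(3 + 702 + 3564\right) \left(- \frac{1}{323}\right) + \frac{79}{4} = 4269 \left(- \frac{1}{323}\right) + \frac{79}{4} = - \frac{4269}{323} + \frac{79}{4} = \frac{8441}{1292}$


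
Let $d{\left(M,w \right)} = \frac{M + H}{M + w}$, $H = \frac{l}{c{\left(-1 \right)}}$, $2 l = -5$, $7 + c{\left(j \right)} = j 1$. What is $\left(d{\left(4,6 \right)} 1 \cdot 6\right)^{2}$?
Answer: $\frac{42849}{6400} \approx 6.6952$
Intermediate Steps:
$c{\left(j \right)} = -7 + j$ ($c{\left(j \right)} = -7 + j 1 = -7 + j$)
$l = - \frac{5}{2}$ ($l = \frac{1}{2} \left(-5\right) = - \frac{5}{2} \approx -2.5$)
$H = \frac{5}{16}$ ($H = - \frac{5}{2 \left(-7 - 1\right)} = - \frac{5}{2 \left(-8\right)} = \left(- \frac{5}{2}\right) \left(- \frac{1}{8}\right) = \frac{5}{16} \approx 0.3125$)
$d{\left(M,w \right)} = \frac{\frac{5}{16} + M}{M + w}$ ($d{\left(M,w \right)} = \frac{M + \frac{5}{16}}{M + w} = \frac{\frac{5}{16} + M}{M + w}$)
$\left(d{\left(4,6 \right)} 1 \cdot 6\right)^{2} = \left(\frac{\frac{5}{16} + 4}{4 + 6} \cdot 1 \cdot 6\right)^{2} = \left(\frac{1}{10} \cdot \frac{69}{16} \cdot 1 \cdot 6\right)^{2} = \left(\frac{69}{160} \cdot 1 \cdot 6\right)^{2} = \left(\frac{69}{160} \cdot 6\right)^{2} = \left(\frac{207}{80}\right)^{2} = \frac{42849}{6400}$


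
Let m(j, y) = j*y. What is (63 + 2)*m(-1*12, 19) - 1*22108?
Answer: -36928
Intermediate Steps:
(63 + 2)*m(-1*12, 19) - 1*22108 = (63 + 2)*(-1*12*19) - 1*22108 = 65*(-12*19) - 22108 = 65*(-228) - 22108 = -14820 - 22108 = -36928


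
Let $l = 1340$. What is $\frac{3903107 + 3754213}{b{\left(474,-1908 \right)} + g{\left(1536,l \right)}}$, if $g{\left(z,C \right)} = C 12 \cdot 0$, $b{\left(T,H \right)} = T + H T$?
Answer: $- \frac{1276220}{150653} \approx -8.4713$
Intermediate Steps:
$g{\left(z,C \right)} = 0$ ($g{\left(z,C \right)} = 12 C 0 = 0$)
$\frac{3903107 + 3754213}{b{\left(474,-1908 \right)} + g{\left(1536,l \right)}} = \frac{3903107 + 3754213}{474 \left(1 - 1908\right) + 0} = \frac{7657320}{474 \left(-1907\right) + 0} = \frac{7657320}{-903918 + 0} = \frac{7657320}{-903918} = 7657320 \left(- \frac{1}{903918}\right) = - \frac{1276220}{150653}$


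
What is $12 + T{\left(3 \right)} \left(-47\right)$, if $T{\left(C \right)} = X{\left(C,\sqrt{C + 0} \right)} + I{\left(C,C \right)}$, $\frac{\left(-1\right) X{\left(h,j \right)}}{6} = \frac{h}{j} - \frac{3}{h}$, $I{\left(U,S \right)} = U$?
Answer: $-411 + 282 \sqrt{3} \approx 77.438$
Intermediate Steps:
$X{\left(h,j \right)} = \frac{18}{h} - \frac{6 h}{j}$ ($X{\left(h,j \right)} = - 6 \left(\frac{h}{j} - \frac{3}{h}\right) = - 6 \left(- \frac{3}{h} + \frac{h}{j}\right) = \frac{18}{h} - \frac{6 h}{j}$)
$T{\left(C \right)} = C - 6 \sqrt{C} + \frac{18}{C}$ ($T{\left(C \right)} = \left(\frac{18}{C} - \frac{6 C}{\sqrt{C + 0}}\right) + C = \left(\frac{18}{C} - \frac{6 C}{\sqrt{C}}\right) + C = \left(\frac{18}{C} - 6 \sqrt{C}\right) + C = \left(- 6 \sqrt{C} + \frac{18}{C}\right) + C = C - 6 \sqrt{C} + \frac{18}{C}$)
$12 + T{\left(3 \right)} \left(-47\right) = 12 + \left(3 - 6 \sqrt{3} + \frac{18}{3}\right) \left(-47\right) = 12 + \left(3 - 6 \sqrt{3} + 18 \cdot \frac{1}{3}\right) \left(-47\right) = 12 + \left(3 - 6 \sqrt{3} + 6\right) \left(-47\right) = 12 + \left(9 - 6 \sqrt{3}\right) \left(-47\right) = 12 - \left(423 - 282 \sqrt{3}\right) = -411 + 282 \sqrt{3}$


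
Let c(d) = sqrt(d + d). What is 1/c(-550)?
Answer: -I*sqrt(11)/110 ≈ -0.030151*I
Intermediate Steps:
c(d) = sqrt(2)*sqrt(d) (c(d) = sqrt(2*d) = sqrt(2)*sqrt(d))
1/c(-550) = 1/(sqrt(2)*sqrt(-550)) = 1/(sqrt(2)*(5*I*sqrt(22))) = 1/(10*I*sqrt(11)) = -I*sqrt(11)/110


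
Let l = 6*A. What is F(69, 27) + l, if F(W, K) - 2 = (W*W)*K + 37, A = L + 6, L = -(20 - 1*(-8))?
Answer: 128454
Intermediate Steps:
L = -28 (L = -(20 + 8) = -1*28 = -28)
A = -22 (A = -28 + 6 = -22)
l = -132 (l = 6*(-22) = -132)
F(W, K) = 39 + K*W² (F(W, K) = 2 + ((W*W)*K + 37) = 2 + (W²*K + 37) = 2 + (K*W² + 37) = 2 + (37 + K*W²) = 39 + K*W²)
F(69, 27) + l = (39 + 27*69²) - 132 = (39 + 27*4761) - 132 = (39 + 128547) - 132 = 128586 - 132 = 128454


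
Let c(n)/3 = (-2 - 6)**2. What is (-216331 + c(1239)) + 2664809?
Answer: 2448670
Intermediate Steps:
c(n) = 192 (c(n) = 3*(-2 - 6)**2 = 3*(-8)**2 = 3*64 = 192)
(-216331 + c(1239)) + 2664809 = (-216331 + 192) + 2664809 = -216139 + 2664809 = 2448670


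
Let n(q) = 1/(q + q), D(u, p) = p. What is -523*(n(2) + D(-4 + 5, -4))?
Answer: 7845/4 ≈ 1961.3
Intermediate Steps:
n(q) = 1/(2*q)
-523*(n(2) + D(-4 + 5, -4)) = -523*((1/2)/2 - 4) = -523*((1/2)*(1/2) - 4) = -523*(1/4 - 4) = -523*(-15/4) = 7845/4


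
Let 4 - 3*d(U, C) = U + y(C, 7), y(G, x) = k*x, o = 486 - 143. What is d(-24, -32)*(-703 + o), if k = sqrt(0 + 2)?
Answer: -3360 + 840*sqrt(2) ≈ -2172.1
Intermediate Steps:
o = 343
k = sqrt(2) ≈ 1.4142
y(G, x) = x*sqrt(2) (y(G, x) = sqrt(2)*x = x*sqrt(2))
d(U, C) = 4/3 - 7*sqrt(2)/3 - U/3 (d(U, C) = 4/3 - (U + 7*sqrt(2))/3 = 4/3 + (-7*sqrt(2)/3 - U/3) = 4/3 - 7*sqrt(2)/3 - U/3)
d(-24, -32)*(-703 + o) = (4/3 - 7*sqrt(2)/3 - 1/3*(-24))*(-703 + 343) = (4/3 - 7*sqrt(2)/3 + 8)*(-360) = (28/3 - 7*sqrt(2)/3)*(-360) = -3360 + 840*sqrt(2)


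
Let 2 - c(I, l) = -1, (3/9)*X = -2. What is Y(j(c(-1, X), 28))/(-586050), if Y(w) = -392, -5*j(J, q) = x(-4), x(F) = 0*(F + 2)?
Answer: 196/293025 ≈ 0.00066889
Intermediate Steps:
X = -6 (X = 3*(-2) = -6)
c(I, l) = 3 (c(I, l) = 2 - 1*(-1) = 2 + 1 = 3)
x(F) = 0 (x(F) = 0*(2 + F) = 0)
j(J, q) = 0 (j(J, q) = -⅕*0 = 0)
Y(j(c(-1, X), 28))/(-586050) = -392/(-586050) = -392*(-1/586050) = 196/293025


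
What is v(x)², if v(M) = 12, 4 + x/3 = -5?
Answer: 144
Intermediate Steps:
x = -27 (x = -12 + 3*(-5) = -12 - 15 = -27)
v(x)² = 12² = 144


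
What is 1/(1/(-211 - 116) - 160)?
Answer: -327/52321 ≈ -0.0062499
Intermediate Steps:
1/(1/(-211 - 116) - 160) = 1/(1/(-327) - 160) = 1/(-1/327 - 160) = 1/(-52321/327) = -327/52321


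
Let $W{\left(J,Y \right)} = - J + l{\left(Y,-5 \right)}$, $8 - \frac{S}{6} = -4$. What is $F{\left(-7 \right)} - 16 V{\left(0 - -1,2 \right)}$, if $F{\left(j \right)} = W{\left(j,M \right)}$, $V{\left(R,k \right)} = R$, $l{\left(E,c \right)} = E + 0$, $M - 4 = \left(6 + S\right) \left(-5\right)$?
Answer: $-395$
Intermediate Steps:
$S = 72$ ($S = 48 - -24 = 48 + 24 = 72$)
$M = -386$ ($M = 4 + \left(6 + 72\right) \left(-5\right) = 4 + 78 \left(-5\right) = 4 - 390 = -386$)
$l{\left(E,c \right)} = E$
$W{\left(J,Y \right)} = Y - J$ ($W{\left(J,Y \right)} = - J + Y = Y - J$)
$F{\left(j \right)} = -386 - j$
$F{\left(-7 \right)} - 16 V{\left(0 - -1,2 \right)} = \left(-386 - -7\right) - 16 \left(0 - -1\right) = \left(-386 + 7\right) - 16 \left(0 + 1\right) = -379 - 16 = -395$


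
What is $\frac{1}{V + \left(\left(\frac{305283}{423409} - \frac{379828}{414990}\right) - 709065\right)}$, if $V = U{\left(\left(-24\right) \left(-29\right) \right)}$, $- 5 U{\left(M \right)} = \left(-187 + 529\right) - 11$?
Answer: $- \frac{87855250455}{62300916248055437} \approx -1.4102 \cdot 10^{-6}$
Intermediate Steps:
$U{\left(M \right)} = - \frac{331}{5}$ ($U{\left(M \right)} = - \frac{\left(-187 + 529\right) - 11}{5} = - \frac{342 - 11}{5} = \left(- \frac{1}{5}\right) 331 = - \frac{331}{5}$)
$V = - \frac{331}{5} \approx -66.2$
$\frac{1}{V + \left(\left(\frac{305283}{423409} - \frac{379828}{414990}\right) - 709065\right)} = \frac{1}{- \frac{331}{5} + \left(\left(\frac{305283}{423409} - \frac{379828}{414990}\right) - 709065\right)} = \frac{1}{- \frac{331}{5} + \left(\left(305283 \cdot \frac{1}{423409} - \frac{189914}{207495}\right) - 709065\right)} = \frac{1}{- \frac{331}{5} + \left(\left(\frac{305283}{423409} - \frac{189914}{207495}\right) - 709065\right)} = \frac{1}{- \frac{331}{5} - \frac{62295100230475316}{87855250455}} = \frac{1}{- \frac{62300916248055437}{87855250455}} = - \frac{87855250455}{62300916248055437}$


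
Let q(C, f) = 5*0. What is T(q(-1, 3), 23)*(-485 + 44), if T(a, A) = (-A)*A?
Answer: 233289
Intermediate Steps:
q(C, f) = 0
T(a, A) = -A**2
T(q(-1, 3), 23)*(-485 + 44) = (-1*23**2)*(-485 + 44) = -1*529*(-441) = -529*(-441) = 233289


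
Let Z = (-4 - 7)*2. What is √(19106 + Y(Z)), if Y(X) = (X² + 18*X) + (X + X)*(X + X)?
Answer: √21130 ≈ 145.36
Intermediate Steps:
Z = -22 (Z = -11*2 = -22)
Y(X) = 5*X² + 18*X (Y(X) = (X² + 18*X) + (2*X)*(2*X) = (X² + 18*X) + 4*X² = 5*X² + 18*X)
√(19106 + Y(Z)) = √(19106 - 22*(18 + 5*(-22))) = √(19106 - 22*(18 - 110)) = √(19106 - 22*(-92)) = √(19106 + 2024) = √21130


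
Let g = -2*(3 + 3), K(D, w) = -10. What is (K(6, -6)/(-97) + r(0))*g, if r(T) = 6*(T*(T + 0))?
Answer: -120/97 ≈ -1.2371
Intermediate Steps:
r(T) = 6*T**2 (r(T) = 6*(T*T) = 6*T**2)
g = -12 (g = -2*6 = -12)
(K(6, -6)/(-97) + r(0))*g = (-10/(-97) + 6*0**2)*(-12) = (-10*(-1/97) + 6*0)*(-12) = (10/97 + 0)*(-12) = (10/97)*(-12) = -120/97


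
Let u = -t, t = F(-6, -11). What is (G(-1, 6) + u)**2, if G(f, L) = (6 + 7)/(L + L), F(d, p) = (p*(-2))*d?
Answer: 2550409/144 ≈ 17711.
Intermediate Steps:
F(d, p) = -2*d*p (F(d, p) = (-2*p)*d = -2*d*p)
t = -132 (t = -2*(-6)*(-11) = -132)
G(f, L) = 13/(2*L) (G(f, L) = 13/((2*L)) = 13*(1/(2*L)) = 13/(2*L))
u = 132 (u = -1*(-132) = 132)
(G(-1, 6) + u)**2 = ((13/2)/6 + 132)**2 = ((13/2)*(1/6) + 132)**2 = (13/12 + 132)**2 = (1597/12)**2 = 2550409/144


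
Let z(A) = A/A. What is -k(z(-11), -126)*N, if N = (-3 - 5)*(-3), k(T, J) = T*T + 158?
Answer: -3816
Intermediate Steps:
z(A) = 1
k(T, J) = 158 + T**2 (k(T, J) = T**2 + 158 = 158 + T**2)
N = 24 (N = -8*(-3) = 24)
-k(z(-11), -126)*N = -(158 + 1**2)*24 = -(158 + 1)*24 = -159*24 = -1*3816 = -3816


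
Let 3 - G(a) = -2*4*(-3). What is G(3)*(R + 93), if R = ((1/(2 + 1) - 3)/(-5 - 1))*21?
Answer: -2149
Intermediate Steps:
G(a) = -21 (G(a) = 3 - (-2*4)*(-3) = 3 - (-8)*(-3) = 3 - 1*24 = 3 - 24 = -21)
R = 28/3 (R = ((1/3 - 3)/(-6))*21 = ((1/3 - 3)*(-1/6))*21 = -8/3*(-1/6)*21 = (4/9)*21 = 28/3 ≈ 9.3333)
G(3)*(R + 93) = -21*(28/3 + 93) = -21*307/3 = -2149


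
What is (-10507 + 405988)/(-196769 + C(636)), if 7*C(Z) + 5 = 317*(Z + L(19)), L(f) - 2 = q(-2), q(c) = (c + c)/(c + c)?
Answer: -2768367/1174825 ≈ -2.3564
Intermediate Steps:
q(c) = 1 (q(c) = (2*c)/((2*c)) = (2*c)*(1/(2*c)) = 1)
L(f) = 3 (L(f) = 2 + 1 = 3)
C(Z) = 946/7 + 317*Z/7 (C(Z) = -5/7 + (317*(Z + 3))/7 = -5/7 + (317*(3 + Z))/7 = -5/7 + (951 + 317*Z)/7 = -5/7 + (951/7 + 317*Z/7) = 946/7 + 317*Z/7)
(-10507 + 405988)/(-196769 + C(636)) = (-10507 + 405988)/(-196769 + (946/7 + (317/7)*636)) = 395481/(-196769 + (946/7 + 201612/7)) = 395481/(-196769 + 202558/7) = 395481/(-1174825/7) = 395481*(-7/1174825) = -2768367/1174825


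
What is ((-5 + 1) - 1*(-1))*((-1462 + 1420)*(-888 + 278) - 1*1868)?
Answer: -71256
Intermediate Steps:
((-5 + 1) - 1*(-1))*((-1462 + 1420)*(-888 + 278) - 1*1868) = (-4 + 1)*(-42*(-610) - 1868) = -3*(25620 - 1868) = -3*23752 = -71256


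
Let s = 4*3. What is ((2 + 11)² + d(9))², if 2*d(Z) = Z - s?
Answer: 112225/4 ≈ 28056.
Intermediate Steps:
s = 12
d(Z) = -6 + Z/2 (d(Z) = (Z - 1*12)/2 = (Z - 12)/2 = (-12 + Z)/2 = -6 + Z/2)
((2 + 11)² + d(9))² = ((2 + 11)² + (-6 + (½)*9))² = (13² + (-6 + 9/2))² = (169 - 3/2)² = (335/2)² = 112225/4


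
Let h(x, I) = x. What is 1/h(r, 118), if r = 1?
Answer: 1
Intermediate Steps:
1/h(r, 118) = 1/1 = 1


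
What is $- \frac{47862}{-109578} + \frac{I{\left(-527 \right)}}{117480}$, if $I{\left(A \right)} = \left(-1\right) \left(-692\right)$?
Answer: $\frac{237443989}{536384310} \approx 0.44268$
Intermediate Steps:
$I{\left(A \right)} = 692$
$- \frac{47862}{-109578} + \frac{I{\left(-527 \right)}}{117480} = - \frac{47862}{-109578} + \frac{692}{117480} = \left(-47862\right) \left(- \frac{1}{109578}\right) + 692 \cdot \frac{1}{117480} = \frac{7977}{18263} + \frac{173}{29370} = \frac{237443989}{536384310}$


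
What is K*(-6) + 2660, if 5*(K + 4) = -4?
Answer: 13444/5 ≈ 2688.8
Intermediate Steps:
K = -24/5 (K = -4 + (⅕)*(-4) = -4 - ⅘ = -24/5 ≈ -4.8000)
K*(-6) + 2660 = -24/5*(-6) + 2660 = 144/5 + 2660 = 13444/5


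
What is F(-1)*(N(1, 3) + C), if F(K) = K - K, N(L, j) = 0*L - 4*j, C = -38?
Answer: 0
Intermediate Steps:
N(L, j) = -4*j (N(L, j) = 0 - 4*j = -4*j)
F(K) = 0
F(-1)*(N(1, 3) + C) = 0*(-4*3 - 38) = 0*(-12 - 38) = 0*(-50) = 0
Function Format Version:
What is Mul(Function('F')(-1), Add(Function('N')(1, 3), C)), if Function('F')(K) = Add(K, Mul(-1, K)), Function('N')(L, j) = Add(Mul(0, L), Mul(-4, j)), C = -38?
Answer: 0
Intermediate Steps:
Function('N')(L, j) = Mul(-4, j) (Function('N')(L, j) = Add(0, Mul(-4, j)) = Mul(-4, j))
Function('F')(K) = 0
Mul(Function('F')(-1), Add(Function('N')(1, 3), C)) = Mul(0, Add(Mul(-4, 3), -38)) = Mul(0, Add(-12, -38)) = Mul(0, -50) = 0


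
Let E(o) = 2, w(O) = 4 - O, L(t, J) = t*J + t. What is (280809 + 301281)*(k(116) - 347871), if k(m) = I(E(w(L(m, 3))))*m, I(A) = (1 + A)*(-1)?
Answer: -202694797710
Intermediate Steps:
L(t, J) = t + J*t (L(t, J) = J*t + t = t + J*t)
I(A) = -1 - A
k(m) = -3*m (k(m) = (-1 - 1*2)*m = (-1 - 2)*m = -3*m)
(280809 + 301281)*(k(116) - 347871) = (280809 + 301281)*(-3*116 - 347871) = 582090*(-348 - 347871) = 582090*(-348219) = -202694797710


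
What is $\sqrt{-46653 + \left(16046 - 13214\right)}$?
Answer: $9 i \sqrt{541} \approx 209.33 i$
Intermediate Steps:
$\sqrt{-46653 + \left(16046 - 13214\right)} = \sqrt{-46653 + 2832} = \sqrt{-43821} = 9 i \sqrt{541}$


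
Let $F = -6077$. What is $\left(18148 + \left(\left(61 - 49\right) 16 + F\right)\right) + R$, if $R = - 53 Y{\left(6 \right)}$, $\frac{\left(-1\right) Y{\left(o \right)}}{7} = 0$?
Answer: $12263$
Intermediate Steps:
$Y{\left(o \right)} = 0$ ($Y{\left(o \right)} = \left(-7\right) 0 = 0$)
$R = 0$ ($R = \left(-53\right) 0 = 0$)
$\left(18148 + \left(\left(61 - 49\right) 16 + F\right)\right) + R = \left(18148 - \left(6077 - \left(61 - 49\right) 16\right)\right) + 0 = \left(18148 + \left(12 \cdot 16 - 6077\right)\right) + 0 = \left(18148 + \left(192 - 6077\right)\right) + 0 = \left(18148 - 5885\right) + 0 = 12263 + 0 = 12263$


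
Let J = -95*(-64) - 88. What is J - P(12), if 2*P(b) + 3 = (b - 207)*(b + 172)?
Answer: 47867/2 ≈ 23934.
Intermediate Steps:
P(b) = -3/2 + (-207 + b)*(172 + b)/2 (P(b) = -3/2 + ((b - 207)*(b + 172))/2 = -3/2 + ((-207 + b)*(172 + b))/2 = -3/2 + (-207 + b)*(172 + b)/2)
J = 5992 (J = 6080 - 88 = 5992)
J - P(12) = 5992 - (-35607/2 + (½)*12² - 35/2*12) = 5992 - (-35607/2 + (½)*144 - 210) = 5992 - (-35607/2 + 72 - 210) = 5992 - 1*(-35883/2) = 5992 + 35883/2 = 47867/2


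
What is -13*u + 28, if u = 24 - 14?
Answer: -102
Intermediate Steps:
u = 10
-13*u + 28 = -13*10 + 28 = -130 + 28 = -102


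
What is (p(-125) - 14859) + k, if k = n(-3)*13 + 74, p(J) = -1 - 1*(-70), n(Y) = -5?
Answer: -14781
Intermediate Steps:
p(J) = 69 (p(J) = -1 + 70 = 69)
k = 9 (k = -5*13 + 74 = -65 + 74 = 9)
(p(-125) - 14859) + k = (69 - 14859) + 9 = -14790 + 9 = -14781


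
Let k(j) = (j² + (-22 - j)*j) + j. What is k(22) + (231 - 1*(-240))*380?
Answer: 178518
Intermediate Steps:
k(j) = j + j² + j*(-22 - j) (k(j) = (j² + j*(-22 - j)) + j = j + j² + j*(-22 - j))
k(22) + (231 - 1*(-240))*380 = -21*22 + (231 - 1*(-240))*380 = -462 + (231 + 240)*380 = -462 + 471*380 = -462 + 178980 = 178518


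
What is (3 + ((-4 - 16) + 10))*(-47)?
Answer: 329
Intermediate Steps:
(3 + ((-4 - 16) + 10))*(-47) = (3 + (-20 + 10))*(-47) = (3 - 10)*(-47) = -7*(-47) = 329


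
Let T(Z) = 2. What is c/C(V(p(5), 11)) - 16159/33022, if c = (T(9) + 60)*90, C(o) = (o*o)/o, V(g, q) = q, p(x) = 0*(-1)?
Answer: 16735001/33022 ≈ 506.78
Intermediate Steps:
p(x) = 0
C(o) = o (C(o) = o²/o = o)
c = 5580 (c = (2 + 60)*90 = 62*90 = 5580)
c/C(V(p(5), 11)) - 16159/33022 = 5580/11 - 16159/33022 = 5580*(1/11) - 16159*1/33022 = 5580/11 - 1469/3002 = 16735001/33022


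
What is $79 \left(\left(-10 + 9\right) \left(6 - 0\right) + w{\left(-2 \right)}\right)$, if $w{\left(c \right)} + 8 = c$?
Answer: $-1264$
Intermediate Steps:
$w{\left(c \right)} = -8 + c$
$79 \left(\left(-10 + 9\right) \left(6 - 0\right) + w{\left(-2 \right)}\right) = 79 \left(\left(-10 + 9\right) \left(6 - 0\right) - 10\right) = 79 \left(- (6 + 0) - 10\right) = 79 \left(\left(-1\right) 6 - 10\right) = 79 \left(-6 - 10\right) = 79 \left(-16\right) = -1264$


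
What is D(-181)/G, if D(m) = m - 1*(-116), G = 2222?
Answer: -65/2222 ≈ -0.029253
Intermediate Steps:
D(m) = 116 + m (D(m) = m + 116 = 116 + m)
D(-181)/G = (116 - 181)/2222 = -65*1/2222 = -65/2222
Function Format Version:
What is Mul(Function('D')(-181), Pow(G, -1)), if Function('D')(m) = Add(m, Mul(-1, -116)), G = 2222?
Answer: Rational(-65, 2222) ≈ -0.029253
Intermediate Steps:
Function('D')(m) = Add(116, m) (Function('D')(m) = Add(m, 116) = Add(116, m))
Mul(Function('D')(-181), Pow(G, -1)) = Mul(Add(116, -181), Pow(2222, -1)) = Mul(-65, Rational(1, 2222)) = Rational(-65, 2222)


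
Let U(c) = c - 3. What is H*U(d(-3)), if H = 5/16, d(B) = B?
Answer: -15/8 ≈ -1.8750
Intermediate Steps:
U(c) = -3 + c
H = 5/16 (H = 5*(1/16) = 5/16 ≈ 0.31250)
H*U(d(-3)) = 5*(-3 - 3)/16 = (5/16)*(-6) = -15/8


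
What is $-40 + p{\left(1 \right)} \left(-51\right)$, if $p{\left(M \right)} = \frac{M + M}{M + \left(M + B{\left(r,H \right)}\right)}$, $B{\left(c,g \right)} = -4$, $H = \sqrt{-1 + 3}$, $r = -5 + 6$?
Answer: $11$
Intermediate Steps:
$r = 1$
$H = \sqrt{2} \approx 1.4142$
$p{\left(M \right)} = \frac{2 M}{-4 + 2 M}$ ($p{\left(M \right)} = \frac{M + M}{M + \left(M - 4\right)} = \frac{2 M}{M + \left(-4 + M\right)} = \frac{2 M}{-4 + 2 M}$)
$-40 + p{\left(1 \right)} \left(-51\right) = -40 + 1 \frac{1}{-2 + 1} \left(-51\right) = -40 + 1 \frac{1}{-1} \left(-51\right) = -40 + 1 \left(-1\right) \left(-51\right) = -40 - -51 = -40 + 51 = 11$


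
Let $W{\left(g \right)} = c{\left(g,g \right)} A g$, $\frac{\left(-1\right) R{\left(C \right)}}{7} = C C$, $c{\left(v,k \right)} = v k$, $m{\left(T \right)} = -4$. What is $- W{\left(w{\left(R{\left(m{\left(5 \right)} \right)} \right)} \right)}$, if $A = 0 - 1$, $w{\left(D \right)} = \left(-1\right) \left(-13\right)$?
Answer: $2197$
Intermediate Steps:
$c{\left(v,k \right)} = k v$
$R{\left(C \right)} = - 7 C^{2}$ ($R{\left(C \right)} = - 7 C C = - 7 C^{2}$)
$w{\left(D \right)} = 13$
$A = -1$ ($A = 0 - 1 = -1$)
$W{\left(g \right)} = - g^{3}$ ($W{\left(g \right)} = g g \left(-1\right) g = g^{2} \left(-1\right) g = - g^{2} g = - g^{3}$)
$- W{\left(w{\left(R{\left(m{\left(5 \right)} \right)} \right)} \right)} = - \left(-1\right) 13^{3} = - \left(-1\right) 2197 = \left(-1\right) \left(-2197\right) = 2197$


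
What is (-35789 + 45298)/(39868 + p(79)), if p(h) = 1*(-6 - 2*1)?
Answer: 9509/39860 ≈ 0.23856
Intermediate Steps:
p(h) = -8 (p(h) = 1*(-6 - 2) = 1*(-8) = -8)
(-35789 + 45298)/(39868 + p(79)) = (-35789 + 45298)/(39868 - 8) = 9509/39860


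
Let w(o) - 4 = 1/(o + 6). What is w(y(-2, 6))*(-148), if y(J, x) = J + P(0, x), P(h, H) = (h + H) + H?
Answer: -2405/4 ≈ -601.25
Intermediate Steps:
P(h, H) = h + 2*H (P(h, H) = (H + h) + H = h + 2*H)
y(J, x) = J + 2*x (y(J, x) = J + (0 + 2*x) = J + 2*x)
w(o) = 4 + 1/(6 + o) (w(o) = 4 + 1/(o + 6) = 4 + 1/(6 + o))
w(y(-2, 6))*(-148) = ((25 + 4*(-2 + 2*6))/(6 + (-2 + 2*6)))*(-148) = ((25 + 4*(-2 + 12))/(6 + (-2 + 12)))*(-148) = ((25 + 4*10)/(6 + 10))*(-148) = ((25 + 40)/16)*(-148) = ((1/16)*65)*(-148) = (65/16)*(-148) = -2405/4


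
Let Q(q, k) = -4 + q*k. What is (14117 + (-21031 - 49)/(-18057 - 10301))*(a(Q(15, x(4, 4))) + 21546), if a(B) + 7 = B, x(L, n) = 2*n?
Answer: 4334800084365/14179 ≈ 3.0572e+8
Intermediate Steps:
Q(q, k) = -4 + k*q
a(B) = -7 + B
(14117 + (-21031 - 49)/(-18057 - 10301))*(a(Q(15, x(4, 4))) + 21546) = (14117 + (-21031 - 49)/(-18057 - 10301))*((-7 + (-4 + (2*4)*15)) + 21546) = (14117 - 21080/(-28358))*((-7 + (-4 + 8*15)) + 21546) = (14117 - 21080*(-1/28358))*((-7 + (-4 + 120)) + 21546) = (14117 + 10540/14179)*((-7 + 116) + 21546) = 200175483*(109 + 21546)/14179 = (200175483/14179)*21655 = 4334800084365/14179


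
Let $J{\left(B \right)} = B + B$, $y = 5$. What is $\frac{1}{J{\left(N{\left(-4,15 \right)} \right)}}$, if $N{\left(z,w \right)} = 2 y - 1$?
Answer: $\frac{1}{18} \approx 0.055556$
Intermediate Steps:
$N{\left(z,w \right)} = 9$ ($N{\left(z,w \right)} = 2 \cdot 5 - 1 = 10 - 1 = 9$)
$J{\left(B \right)} = 2 B$
$\frac{1}{J{\left(N{\left(-4,15 \right)} \right)}} = \frac{1}{2 \cdot 9} = \frac{1}{18}$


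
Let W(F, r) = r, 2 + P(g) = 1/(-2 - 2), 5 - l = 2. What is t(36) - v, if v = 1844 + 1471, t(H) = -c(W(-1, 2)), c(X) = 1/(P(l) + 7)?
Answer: -62989/19 ≈ -3315.2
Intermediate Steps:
l = 3 (l = 5 - 1*2 = 5 - 2 = 3)
P(g) = -9/4 (P(g) = -2 + 1/(-2 - 2) = -2 + 1/(-4) = -2 - ¼ = -9/4)
c(X) = 4/19 (c(X) = 1/(-9/4 + 7) = 1/(19/4) = 4/19)
t(H) = -4/19 (t(H) = -1*4/19 = -4/19)
v = 3315
t(36) - v = -4/19 - 1*3315 = -4/19 - 3315 = -62989/19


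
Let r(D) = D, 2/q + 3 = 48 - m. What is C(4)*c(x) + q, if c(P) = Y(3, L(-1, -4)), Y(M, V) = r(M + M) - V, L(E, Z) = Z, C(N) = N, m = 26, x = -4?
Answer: 762/19 ≈ 40.105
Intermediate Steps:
q = 2/19 (q = 2/(-3 + (48 - 1*26)) = 2/(-3 + (48 - 26)) = 2/(-3 + 22) = 2/19 ≈ 0.10526)
Y(M, V) = -V + 2*M (Y(M, V) = (M + M) - V = 2*M - V = -V + 2*M)
c(P) = 10 (c(P) = -1*(-4) + 2*3 = 4 + 6 = 10)
C(4)*c(x) + q = 4*10 + 2/19 = 40 + 2/19 = 762/19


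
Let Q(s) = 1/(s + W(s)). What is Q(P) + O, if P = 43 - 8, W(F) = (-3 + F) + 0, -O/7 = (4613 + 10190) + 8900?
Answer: -11116706/67 ≈ -1.6592e+5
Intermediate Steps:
O = -165921 (O = -7*((4613 + 10190) + 8900) = -7*(14803 + 8900) = -7*23703 = -165921)
W(F) = -3 + F
P = 35
Q(s) = 1/(-3 + 2*s) (Q(s) = 1/(s + (-3 + s)) = 1/(-3 + 2*s))
Q(P) + O = 1/(-3 + 2*35) - 165921 = 1/(-3 + 70) - 165921 = 1/67 - 165921 = -11116706/67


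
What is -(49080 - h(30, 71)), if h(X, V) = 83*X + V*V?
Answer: -41549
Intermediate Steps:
h(X, V) = V² + 83*X (h(X, V) = 83*X + V² = V² + 83*X)
-(49080 - h(30, 71)) = -(49080 - (71² + 83*30)) = -(49080 - (5041 + 2490)) = -(49080 - 1*7531) = -(49080 - 7531) = -1*41549 = -41549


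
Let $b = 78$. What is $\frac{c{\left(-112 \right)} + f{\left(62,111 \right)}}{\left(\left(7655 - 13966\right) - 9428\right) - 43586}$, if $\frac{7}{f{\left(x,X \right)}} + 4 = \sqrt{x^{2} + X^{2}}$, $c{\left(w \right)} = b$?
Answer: $- \frac{7198}{5474511} - \frac{\sqrt{16165}}{136862775} \approx -0.0013158$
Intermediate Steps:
$c{\left(w \right)} = 78$
$f{\left(x,X \right)} = \frac{7}{-4 + \sqrt{X^{2} + x^{2}}}$ ($f{\left(x,X \right)} = \frac{7}{-4 + \sqrt{x^{2} + X^{2}}} = \frac{7}{-4 + \sqrt{X^{2} + x^{2}}}$)
$\frac{c{\left(-112 \right)} + f{\left(62,111 \right)}}{\left(\left(7655 - 13966\right) - 9428\right) - 43586} = \frac{78 + \frac{7}{-4 + \sqrt{111^{2} + 62^{2}}}}{\left(\left(7655 - 13966\right) - 9428\right) - 43586} = \frac{78 + \frac{7}{-4 + \sqrt{12321 + 3844}}}{\left(-6311 - 9428\right) - 43586} = \frac{78 + \frac{7}{-4 + \sqrt{16165}}}{-15739 - 43586} = \frac{78 + \frac{7}{-4 + \sqrt{16165}}}{-59325} = \left(78 + \frac{7}{-4 + \sqrt{16165}}\right) \left(- \frac{1}{59325}\right) = - \frac{26}{19775} - \frac{1}{8475 \left(-4 + \sqrt{16165}\right)}$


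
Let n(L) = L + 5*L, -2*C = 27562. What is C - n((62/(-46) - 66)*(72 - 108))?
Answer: -651547/23 ≈ -28328.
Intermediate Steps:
C = -13781 (C = -½*27562 = -13781)
n(L) = 6*L
C - n((62/(-46) - 66)*(72 - 108)) = -13781 - 6*(62/(-46) - 66)*(72 - 108) = -13781 - 6*(62*(-1/46) - 66)*(-36) = -13781 - 6*(-31/23 - 66)*(-36) = -13781 - 6*(-1549/23*(-36)) = -13781 - 6*55764/23 = -13781 - 1*334584/23 = -13781 - 334584/23 = -651547/23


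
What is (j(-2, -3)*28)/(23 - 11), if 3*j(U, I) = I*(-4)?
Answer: 28/3 ≈ 9.3333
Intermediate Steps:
j(U, I) = -4*I/3 (j(U, I) = (I*(-4))/3 = (-4*I)/3 = -4*I/3)
(j(-2, -3)*28)/(23 - 11) = (-4/3*(-3)*28)/(23 - 11) = (4*28)/12 = 112*(1/12) = 28/3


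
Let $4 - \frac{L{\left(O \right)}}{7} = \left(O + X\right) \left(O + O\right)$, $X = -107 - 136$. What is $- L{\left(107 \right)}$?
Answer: $-203756$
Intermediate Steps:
$X = -243$ ($X = -107 - 136 = -243$)
$L{\left(O \right)} = 28 - 14 O \left(-243 + O\right)$ ($L{\left(O \right)} = 28 - 7 \left(O - 243\right) \left(O + O\right) = 28 - 7 \left(-243 + O\right) 2 O = 28 - 7 \cdot 2 O \left(-243 + O\right) = 28 - 14 O \left(-243 + O\right)$)
$- L{\left(107 \right)} = - (28 - 14 \cdot 107^{2} + 3402 \cdot 107) = - (28 - 160286 + 364014) = \left(-1\right) 203756 = -203756$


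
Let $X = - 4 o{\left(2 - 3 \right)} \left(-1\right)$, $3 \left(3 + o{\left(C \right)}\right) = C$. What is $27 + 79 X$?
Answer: $- \frac{3079}{3} \approx -1026.3$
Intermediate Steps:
$o{\left(C \right)} = -3 + \frac{C}{3}$
$X = - \frac{40}{3}$ ($X = - 4 \left(-3 + \frac{2 - 3}{3}\right) \left(-1\right) = - 4 \left(-3 + \frac{1}{3} \left(-1\right)\right) \left(-1\right) = - 4 \left(-3 - \frac{1}{3}\right) \left(-1\right) = \left(-4\right) \left(- \frac{10}{3}\right) \left(-1\right) = \frac{40}{3} \left(-1\right) = - \frac{40}{3} \approx -13.333$)
$27 + 79 X = 27 + 79 \left(- \frac{40}{3}\right) = 27 - \frac{3160}{3} = - \frac{3079}{3}$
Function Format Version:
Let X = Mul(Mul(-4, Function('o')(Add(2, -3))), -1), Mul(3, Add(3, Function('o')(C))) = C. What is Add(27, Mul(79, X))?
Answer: Rational(-3079, 3) ≈ -1026.3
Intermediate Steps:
Function('o')(C) = Add(-3, Mul(Rational(1, 3), C))
X = Rational(-40, 3) (X = Mul(Mul(-4, Add(-3, Mul(Rational(1, 3), Add(2, -3)))), -1) = Mul(Mul(-4, Add(-3, Mul(Rational(1, 3), -1))), -1) = Mul(Mul(-4, Add(-3, Rational(-1, 3))), -1) = Mul(Mul(-4, Rational(-10, 3)), -1) = Mul(Rational(40, 3), -1) = Rational(-40, 3) ≈ -13.333)
Add(27, Mul(79, X)) = Add(27, Mul(79, Rational(-40, 3))) = Add(27, Rational(-3160, 3)) = Rational(-3079, 3)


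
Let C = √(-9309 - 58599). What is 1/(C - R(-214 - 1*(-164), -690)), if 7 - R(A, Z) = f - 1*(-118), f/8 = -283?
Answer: -2153/4703317 - 2*I*√16977/4703317 ≈ -0.00045776 - 5.5406e-5*I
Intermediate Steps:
f = -2264 (f = 8*(-283) = -2264)
R(A, Z) = 2153 (R(A, Z) = 7 - (-2264 - 1*(-118)) = 7 - (-2264 + 118) = 7 - 1*(-2146) = 7 + 2146 = 2153)
C = 2*I*√16977 (C = √(-67908) = 2*I*√16977 ≈ 260.59*I)
1/(C - R(-214 - 1*(-164), -690)) = 1/(2*I*√16977 - 1*2153) = 1/(2*I*√16977 - 2153) = 1/(-2153 + 2*I*√16977)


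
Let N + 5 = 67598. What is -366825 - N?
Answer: -434418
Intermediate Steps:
N = 67593 (N = -5 + 67598 = 67593)
-366825 - N = -366825 - 1*67593 = -366825 - 67593 = -434418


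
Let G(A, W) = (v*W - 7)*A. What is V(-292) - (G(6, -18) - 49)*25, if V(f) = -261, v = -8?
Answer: -19586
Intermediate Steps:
G(A, W) = A*(-7 - 8*W) (G(A, W) = (-8*W - 7)*A = (-7 - 8*W)*A = A*(-7 - 8*W))
V(-292) - (G(6, -18) - 49)*25 = -261 - (6*(-7 - 8*(-18)) - 49)*25 = -261 - (6*(-7 + 144) - 49)*25 = -261 - (6*137 - 49)*25 = -261 - (822 - 49)*25 = -261 - 773*25 = -261 - 1*19325 = -261 - 19325 = -19586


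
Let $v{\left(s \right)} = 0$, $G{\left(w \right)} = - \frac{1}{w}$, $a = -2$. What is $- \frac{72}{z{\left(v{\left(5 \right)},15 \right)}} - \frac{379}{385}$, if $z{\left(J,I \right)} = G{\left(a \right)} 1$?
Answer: $- \frac{55819}{385} \approx -144.98$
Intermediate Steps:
$z{\left(J,I \right)} = \frac{1}{2}$ ($z{\left(J,I \right)} = - \frac{1}{-2} \cdot 1 = \left(-1\right) \left(- \frac{1}{2}\right) 1 = \frac{1}{2} \cdot 1 = \frac{1}{2}$)
$- \frac{72}{z{\left(v{\left(5 \right)},15 \right)}} - \frac{379}{385} = - 72 \frac{1}{\frac{1}{2}} - \frac{379}{385} = \left(-72\right) 2 - \frac{379}{385} = -144 - \frac{379}{385} = - \frac{55819}{385}$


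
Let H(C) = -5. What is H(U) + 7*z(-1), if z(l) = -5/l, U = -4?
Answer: 30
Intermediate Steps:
H(U) + 7*z(-1) = -5 + 7*(-5/(-1)) = -5 + 7*(-5*(-1)) = -5 + 7*5 = -5 + 35 = 30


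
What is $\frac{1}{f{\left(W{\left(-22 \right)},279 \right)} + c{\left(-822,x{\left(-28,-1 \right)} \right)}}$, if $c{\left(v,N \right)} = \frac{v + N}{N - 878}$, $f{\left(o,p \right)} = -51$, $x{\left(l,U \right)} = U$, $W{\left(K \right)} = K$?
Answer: $- \frac{879}{44006} \approx -0.019975$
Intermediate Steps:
$c{\left(v,N \right)} = \frac{N + v}{-878 + N}$
$\frac{1}{f{\left(W{\left(-22 \right)},279 \right)} + c{\left(-822,x{\left(-28,-1 \right)} \right)}} = \frac{1}{-51 + \frac{-1 - 822}{-878 - 1}} = \frac{1}{-51 + \frac{1}{-879} \left(-823\right)} = \frac{1}{-51 - - \frac{823}{879}} = \frac{1}{-51 + \frac{823}{879}} = \frac{1}{- \frac{44006}{879}} = - \frac{879}{44006}$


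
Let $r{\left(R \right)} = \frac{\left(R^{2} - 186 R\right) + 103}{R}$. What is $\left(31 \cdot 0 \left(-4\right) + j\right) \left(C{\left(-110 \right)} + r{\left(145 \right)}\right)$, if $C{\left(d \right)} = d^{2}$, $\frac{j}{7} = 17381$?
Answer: $\frac{212753972886}{145} \approx 1.4673 \cdot 10^{9}$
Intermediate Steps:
$j = 121667$ ($j = 7 \cdot 17381 = 121667$)
$r{\left(R \right)} = \frac{103 + R^{2} - 186 R}{R}$
$\left(31 \cdot 0 \left(-4\right) + j\right) \left(C{\left(-110 \right)} + r{\left(145 \right)}\right) = \left(31 \cdot 0 \left(-4\right) + 121667\right) \left(\left(-110\right)^{2} + \left(-186 + 145 + \frac{103}{145}\right)\right) = \left(0 \left(-4\right) + 121667\right) \left(12100 + \left(-186 + 145 + 103 \cdot \frac{1}{145}\right)\right) = \left(0 + 121667\right) \left(12100 + \left(-186 + 145 + \frac{103}{145}\right)\right) = 121667 \left(12100 - \frac{5842}{145}\right) = 121667 \cdot \frac{1748658}{145} = \frac{212753972886}{145}$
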